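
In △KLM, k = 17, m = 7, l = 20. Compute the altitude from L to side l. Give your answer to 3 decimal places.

Semiperimeter s = (17 + 20 + 7)/2 = 22.
Heron's formula: area = √(22·5·2·15) ≈ 57.446.
The altitude from L has length 2·area/l ≈ 5.7446.

h_L ≈ 5.745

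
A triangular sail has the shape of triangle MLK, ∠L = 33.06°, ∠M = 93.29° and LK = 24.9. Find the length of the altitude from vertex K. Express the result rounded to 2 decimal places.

The third angle is ∠K = 180° − ∠M − ∠L = 53.65°.
Law of sines: KM = LK·sin L/sin M ≈ 13.606.
Law of sines: ML = LK·sin K/sin M ≈ 20.088.
Area = ½·LK·KM·sin K ≈ 136.43.
The altitude from K has length 2·area/ML ≈ 13.583.

13.58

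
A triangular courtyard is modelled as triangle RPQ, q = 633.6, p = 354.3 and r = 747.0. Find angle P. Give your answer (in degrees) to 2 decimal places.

By the law of cosines, cos P = (q² + r² − p²) / (2·q·r) ≈ 0.88097, so ∠P ≈ 28.24°.

28.24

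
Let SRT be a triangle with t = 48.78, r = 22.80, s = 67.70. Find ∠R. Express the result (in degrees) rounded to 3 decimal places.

By the law of cosines, cos R = (t² + s² − r²) / (2·t·s) ≈ 0.97549, so ∠R ≈ 12.71°.

12.711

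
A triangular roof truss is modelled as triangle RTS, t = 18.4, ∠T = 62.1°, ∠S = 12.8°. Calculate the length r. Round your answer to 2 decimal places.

The third angle is ∠R = 180° − ∠T − ∠S = 105.10°.
Law of sines: r = t·sin R/sin T ≈ 20.101.

20.10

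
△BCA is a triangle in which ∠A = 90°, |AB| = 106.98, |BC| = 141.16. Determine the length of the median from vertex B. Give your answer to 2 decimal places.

116.47

Law of sines: sin C = |AB|·sin A/|BC| ≈ 0.75786.
Since |BC| ≥ |AB|, only the acute value applies: ∠C ≈ 49.28°.
Then ∠B = 180° − ∠A − ∠C ≈ 40.72°.
Law of sines gives |CA| = |BC|·sin B/sin A ≈ 92.095.
Median from B: ½√(2·|AB|² + 2·|BC|² − |CA|²) ≈ 116.47.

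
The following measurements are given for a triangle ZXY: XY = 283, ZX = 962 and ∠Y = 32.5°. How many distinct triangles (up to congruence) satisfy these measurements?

XY·sin Y = 283·sin(32.5°) ≈ 152.1.
Since ZX ≥ XY, exactly one triangle exists.

1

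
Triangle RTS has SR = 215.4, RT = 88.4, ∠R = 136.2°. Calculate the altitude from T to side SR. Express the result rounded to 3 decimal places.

By the law of cosines, TS² = SR² + RT² − 2·SR·RT·cos R = 81698, so TS ≈ 285.83.
Area = ½·SR·RT·sin R ≈ 6589.7.
The altitude from T has length 2·area/SR ≈ 61.185.

61.185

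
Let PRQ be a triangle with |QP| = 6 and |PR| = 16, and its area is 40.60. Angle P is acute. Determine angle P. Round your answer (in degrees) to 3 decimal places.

∠P ≈ 57.761°

From area = ½·|QP|·|PR|·sin P, we get sin P = 2·area/(|QP|·|PR|) ≈ 0.84583.
Taking the acute solution, ∠P ≈ 57.76°.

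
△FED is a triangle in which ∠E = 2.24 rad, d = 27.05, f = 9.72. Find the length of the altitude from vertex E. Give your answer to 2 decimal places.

h_E ≈ 6.07

By the law of cosines, e² = d² + f² − 2·d·f·cos E = 1152.4, so e ≈ 33.947.
Area = ½·d·f·sin E ≈ 103.11.
The altitude from E has length 2·area/e ≈ 6.0747.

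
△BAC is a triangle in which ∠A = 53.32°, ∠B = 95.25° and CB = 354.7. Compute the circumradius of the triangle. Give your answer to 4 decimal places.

221.1390

The third angle is ∠C = 180° − ∠B − ∠A = 31.43°.
Law of sines: AC = CB·sin B/sin A ≈ 440.42.
Law of sines: BA = CB·sin C/sin A ≈ 230.63.
Circumradius = CB/(2 sin A) ≈ 221.14.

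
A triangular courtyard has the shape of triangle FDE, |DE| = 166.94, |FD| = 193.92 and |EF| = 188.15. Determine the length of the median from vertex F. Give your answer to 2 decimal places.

Median from F: ½√(2·|EF|² + 2·|FD|² − |DE|²) ≈ 171.86.

171.86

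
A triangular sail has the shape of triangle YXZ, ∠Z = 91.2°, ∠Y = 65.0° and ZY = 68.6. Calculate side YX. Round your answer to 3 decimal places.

169.956

The third angle is ∠X = 180° − ∠Z − ∠Y = 23.80°.
Law of sines: YX = ZY·sin Z/sin X ≈ 169.96.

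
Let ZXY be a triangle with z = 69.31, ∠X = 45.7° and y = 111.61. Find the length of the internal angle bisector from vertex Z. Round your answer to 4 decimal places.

By the law of cosines, x² = y² + z² − 2·y·z·cos X = 6455.2, so x ≈ 80.344.
Law of cosines again: cos Z = (x² + y² − z²)/(2·x·y) ≈ 0.78665, so ∠Z ≈ 38.13°.
The bisector from Z has length 2·x·y·cos(∠Z/2)/(x+y) ≈ 88.307.

t_Z ≈ 88.3070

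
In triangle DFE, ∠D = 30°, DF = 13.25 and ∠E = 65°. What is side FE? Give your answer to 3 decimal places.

7.310

The third angle is ∠F = 180° − ∠E − ∠D = 85.00°.
Law of sines: FE = DF·sin D/sin E ≈ 7.3099.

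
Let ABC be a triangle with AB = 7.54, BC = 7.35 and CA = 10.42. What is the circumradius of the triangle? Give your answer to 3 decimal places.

By the law of cosines, cos A = (CA² + AB² − BC²) / (2·CA·AB) ≈ 0.70899, so ∠A ≈ 44.85°.
Circumradius = BC/(2 sin A) ≈ 5.2111.

5.211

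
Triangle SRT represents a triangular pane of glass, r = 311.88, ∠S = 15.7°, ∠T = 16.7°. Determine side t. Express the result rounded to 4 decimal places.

The third angle is ∠R = 180° − ∠T − ∠S = 147.60°.
Law of sines: t = r·sin T/sin R ≈ 167.26.

167.2593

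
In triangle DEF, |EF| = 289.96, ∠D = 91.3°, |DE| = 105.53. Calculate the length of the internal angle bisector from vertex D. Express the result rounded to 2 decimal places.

t_D ≈ 105.82

Law of sines: sin F = |DE|·sin D/|EF| ≈ 0.36385.
Since |EF| ≥ |DE|, only the acute value applies: ∠F ≈ 21.34°.
Then ∠E = 180° − ∠D − ∠F ≈ 67.36°.
Law of sines gives |FD| = |EF|·sin E/sin D ≈ 267.69.
The bisector from D has length 2·|FD|·|DE|·cos(∠D/2)/(|FD|+|DE|) ≈ 105.82.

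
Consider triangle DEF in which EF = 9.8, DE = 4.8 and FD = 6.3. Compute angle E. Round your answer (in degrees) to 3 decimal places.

By the law of cosines, cos E = (DE² + EF² − FD²) / (2·DE·EF) ≈ 0.84386, so ∠E ≈ 32.45°.

∠E ≈ 32.450°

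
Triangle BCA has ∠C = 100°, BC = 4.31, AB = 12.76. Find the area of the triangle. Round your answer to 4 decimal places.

area ≈ 23.9496

Law of sines: sin A = BC·sin C/AB ≈ 0.33264.
Since AB ≥ BC, only the acute value applies: ∠A ≈ 19.43°.
Then ∠B = 180° − ∠C − ∠A ≈ 60.57°.
Law of sines gives CA = AB·sin B/sin C ≈ 11.285.
Area = ½·AB·BC·sin B ≈ 23.95.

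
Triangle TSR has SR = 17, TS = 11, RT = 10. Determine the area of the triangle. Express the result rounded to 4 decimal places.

52.3068

Semiperimeter s = (17 + 10 + 11)/2 = 19.
Heron's formula: area = √(19·2·9·8) ≈ 52.307.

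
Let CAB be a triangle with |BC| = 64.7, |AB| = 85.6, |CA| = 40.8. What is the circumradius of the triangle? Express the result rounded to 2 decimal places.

By the law of cosines, cos C = (|BC|² + |CA|² − |AB|²) / (2·|BC|·|CA|) ≈ -0.27969, so ∠C ≈ 106.24°.
Circumradius = |AB|/(2 sin C) ≈ 44.579.

44.58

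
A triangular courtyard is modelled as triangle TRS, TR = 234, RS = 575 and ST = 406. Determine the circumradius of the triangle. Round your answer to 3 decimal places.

354.284

By the law of cosines, cos T = (ST² + TR² − RS²) / (2·ST·TR) ≈ -0.58436, so ∠T ≈ 125.76°.
Circumradius = RS/(2 sin T) ≈ 354.28.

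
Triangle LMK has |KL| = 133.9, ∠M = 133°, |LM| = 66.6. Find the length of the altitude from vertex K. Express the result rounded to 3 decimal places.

Law of sines: sin K = |LM|·sin M/|KL| ≈ 0.36377.
Since |KL| ≥ |LM|, only the acute value applies: ∠K ≈ 21.33°.
Then ∠L = 180° − ∠M − ∠K ≈ 25.67°.
Law of sines gives |MK| = |KL|·sin L/sin M ≈ 79.306.
Area = ½·|KL|·|LM|·sin L ≈ 1931.4.
The altitude from K has length 2·area/|LM| ≈ 58.

58.000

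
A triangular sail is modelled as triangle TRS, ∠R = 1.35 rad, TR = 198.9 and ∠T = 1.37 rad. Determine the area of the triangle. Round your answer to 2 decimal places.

46216.91

The third angle is ∠S = π − ∠T − ∠R = 0.422 rad.
Law of sines: RS = TR·sin T/sin S ≈ 476.29.
Law of sines: ST = TR·sin R/sin S ≈ 474.25.
Area = ½·TR·RS·sin R ≈ 46217.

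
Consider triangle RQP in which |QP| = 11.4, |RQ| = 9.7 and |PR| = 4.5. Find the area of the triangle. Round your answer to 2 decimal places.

21.47

Semiperimeter s = (11.4 + 4.5 + 9.7)/2 = 12.8.
Heron's formula: area = √(12.8·1.4·8.3·3.1) ≈ 21.473.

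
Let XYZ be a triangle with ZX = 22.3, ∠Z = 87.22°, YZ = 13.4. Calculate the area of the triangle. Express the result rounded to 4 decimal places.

149.2342

Area = ½·YZ·ZX·sin Z ≈ 149.23.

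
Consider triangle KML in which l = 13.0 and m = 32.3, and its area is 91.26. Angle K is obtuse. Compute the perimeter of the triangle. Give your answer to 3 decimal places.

From area = ½·m·l·sin K, we get sin K = 2·area/(m·l) ≈ 0.43467.
Taking the obtuse solution, ∠K ≈ 2.692 rad.
Law of cosines then gives k ≈ 44.369.
Perimeter = 44.369 + 32.3 + 13 = 89.669.

89.669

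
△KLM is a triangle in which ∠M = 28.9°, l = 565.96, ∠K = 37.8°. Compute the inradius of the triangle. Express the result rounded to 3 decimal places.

The third angle is ∠L = 180° − ∠M − ∠K = 113.30°.
Law of sines: k = l·sin K/sin L ≈ 377.68.
Law of sines: m = l·sin M/sin L ≈ 297.81.
Area = ½·l·k·sin M ≈ 51652.
Semiperimeter s = (377.68+565.96+297.81)/2 = 620.72.
Inradius = area/s = 51652/620.72 ≈ 83.212.

r ≈ 83.212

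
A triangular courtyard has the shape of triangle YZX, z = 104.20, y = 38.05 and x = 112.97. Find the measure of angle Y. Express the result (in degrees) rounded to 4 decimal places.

By the law of cosines, cos Y = (z² + x² − y²) / (2·z·x) ≈ 0.94177, so ∠Y ≈ 19.65°.

∠Y ≈ 19.6489°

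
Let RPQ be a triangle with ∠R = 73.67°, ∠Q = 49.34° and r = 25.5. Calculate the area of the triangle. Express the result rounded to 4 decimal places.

The third angle is ∠P = 180° − ∠Q − ∠R = 56.99°.
Law of sines: p = r·sin P/sin R ≈ 22.283.
Law of sines: q = r·sin Q/sin R ≈ 20.157.
Area = ½·r·p·sin Q ≈ 215.52.

area ≈ 215.5176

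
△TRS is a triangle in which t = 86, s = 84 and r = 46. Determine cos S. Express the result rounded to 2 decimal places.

0.31

By the law of cosines, cos S = (t² + r² − s²) / (2·t·r) ≈ 0.31041, so ∠S ≈ 71.92°.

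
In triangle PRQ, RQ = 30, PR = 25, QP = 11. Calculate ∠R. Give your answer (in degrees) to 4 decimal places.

By the law of cosines, cos R = (PR² + RQ² − QP²) / (2·PR·RQ) ≈ 0.93600, so ∠R ≈ 20.61°.

∠R ≈ 20.6097°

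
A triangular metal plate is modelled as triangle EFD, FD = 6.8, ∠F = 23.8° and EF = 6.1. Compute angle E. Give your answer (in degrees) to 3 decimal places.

∠E ≈ 92.540°

By the law of cosines, DE² = EF² + FD² − 2·EF·FD·cos F = 7.5449, so DE ≈ 2.7468.
Law of cosines again: cos E = (DE² + EF² − FD²)/(2·DE·EF) ≈ -0.04432, so ∠E ≈ 92.54°.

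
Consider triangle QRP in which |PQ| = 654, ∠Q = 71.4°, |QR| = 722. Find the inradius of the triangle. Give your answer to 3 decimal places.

By the law of cosines, |RP|² = |PQ|² + |QR|² − 2·|PQ|·|QR|·cos Q = 6.4778e+05, so |RP| ≈ 804.85.
Area = ½·|PQ|·|QR|·sin Q ≈ 2.2376e+05.
Semiperimeter s = (804.85+654+722)/2 = 1090.4.
Inradius = area/s = 2.2376e+05/1090.4 ≈ 205.21.

r ≈ 205.207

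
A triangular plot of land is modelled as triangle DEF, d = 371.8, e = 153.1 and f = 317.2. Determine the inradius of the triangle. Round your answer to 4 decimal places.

Semiperimeter s = (371.8 + 153.1 + 317.2)/2 = 421.05.
Heron's formula: area = √(421.05·49.25·267.95·103.85) ≈ 24021.
Inradius = area/s = 24021/421.05 ≈ 57.051.

57.0514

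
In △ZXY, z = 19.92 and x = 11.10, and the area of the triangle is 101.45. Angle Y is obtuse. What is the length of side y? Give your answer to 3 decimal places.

From area = ½·z·x·sin Y, we get sin Y = 2·area/(z·x) ≈ 0.91763.
Taking the obtuse solution, ∠Y ≈ 113.42°.
Law of cosines then gives y ≈ 26.377.

26.377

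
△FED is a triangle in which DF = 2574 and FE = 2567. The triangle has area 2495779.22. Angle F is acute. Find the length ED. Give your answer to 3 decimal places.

From area = ½·DF·FE·sin F, we get sin F = 2·area/(DF·FE) ≈ 0.75544.
Taking the acute solution, ∠F ≈ 49.06°.
Law of cosines then gives ED ≈ 2134.6.

2134.564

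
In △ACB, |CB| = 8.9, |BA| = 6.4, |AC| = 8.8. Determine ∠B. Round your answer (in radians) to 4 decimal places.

By the law of cosines, cos B = (|CB|² + |BA|² − |AC|²) / (2·|CB|·|BA|) ≈ 0.37509, so ∠B ≈ 1.186 rad.

1.1863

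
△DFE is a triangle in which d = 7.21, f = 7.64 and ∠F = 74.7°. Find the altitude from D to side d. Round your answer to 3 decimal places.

h_D ≈ 4.886

Law of sines: sin D = d·sin F/f ≈ 0.91027.
Since f ≥ d, only the acute value applies: ∠D ≈ 65.54°.
Then ∠E = 180° − ∠F − ∠D ≈ 39.76°.
Law of sines gives e = f·sin E/sin F ≈ 5.0656.
Area = ½·f·d·sin E ≈ 17.614.
The altitude from D has length 2·area/d ≈ 4.8861.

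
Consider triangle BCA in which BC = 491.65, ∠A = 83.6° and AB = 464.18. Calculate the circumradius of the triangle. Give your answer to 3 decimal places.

R ≈ 247.367

Law of sines: sin C = AB·sin A/BC ≈ 0.93824.
Since BC ≥ AB, only the acute value applies: ∠C ≈ 69.76°.
Then ∠B = 180° − ∠A − ∠C ≈ 26.64°.
Law of sines gives CA = BC·sin B/sin A ≈ 221.84.
Circumradius = BC/(2 sin A) ≈ 247.37.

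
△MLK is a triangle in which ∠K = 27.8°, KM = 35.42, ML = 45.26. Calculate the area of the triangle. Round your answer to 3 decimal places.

Law of sines: sin L = KM·sin K/ML ≈ 0.36499.
Since ML ≥ KM, only the acute value applies: ∠L ≈ 21.41°.
Then ∠M = 180° − ∠K − ∠L ≈ 130.79°.
Law of sines gives LK = ML·sin M/sin K ≈ 73.469.
Area = ½·ML·KM·sin M ≈ 606.84.

area ≈ 606.836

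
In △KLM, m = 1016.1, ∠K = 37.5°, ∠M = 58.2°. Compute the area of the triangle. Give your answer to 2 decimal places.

367936.84

The third angle is ∠L = 180° − ∠M − ∠K = 84.30°.
Law of sines: k = m·sin K/sin M ≈ 727.81.
Law of sines: l = m·sin L/sin M ≈ 1189.7.
Area = ½·m·k·sin L ≈ 3.6794e+05.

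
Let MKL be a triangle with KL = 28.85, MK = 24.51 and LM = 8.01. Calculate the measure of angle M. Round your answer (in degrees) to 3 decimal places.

By the law of cosines, cos M = (LM² + MK² − KL²) / (2·LM·MK) ≈ -0.42639, so ∠M ≈ 115.24°.

115.239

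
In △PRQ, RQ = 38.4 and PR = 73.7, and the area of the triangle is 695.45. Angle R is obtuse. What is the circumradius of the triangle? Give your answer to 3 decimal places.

110.680

From area = ½·PR·RQ·sin R, we get sin R = 2·area/(PR·RQ) ≈ 0.49147.
Taking the obtuse solution, ∠R ≈ 150.56°.
Law of cosines then gives QP ≈ 108.79.
Circumradius = QP/(2 sin R) ≈ 110.68.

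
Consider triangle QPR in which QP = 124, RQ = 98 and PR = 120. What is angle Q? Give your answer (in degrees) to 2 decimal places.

By the law of cosines, cos Q = (RQ² + QP² − PR²) / (2·RQ·QP) ≈ 0.43532, so ∠Q ≈ 64.19°.

∠Q ≈ 64.19°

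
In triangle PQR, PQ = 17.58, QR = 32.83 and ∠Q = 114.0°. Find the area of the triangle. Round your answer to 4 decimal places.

area ≈ 263.6270

Area = ½·PQ·QR·sin Q ≈ 263.63.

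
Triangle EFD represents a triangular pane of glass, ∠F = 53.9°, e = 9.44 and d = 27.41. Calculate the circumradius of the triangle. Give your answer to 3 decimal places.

R ≈ 14.320

By the law of cosines, f² = d² + e² − 2·d·e·cos F = 535.51, so f ≈ 23.141.
Area = ½·d·e·sin F ≈ 104.53.
Circumradius = f/(2 sin F) ≈ 14.32.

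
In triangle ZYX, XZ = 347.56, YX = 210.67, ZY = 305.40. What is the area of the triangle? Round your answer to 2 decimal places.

Semiperimeter s = (210.67 + 347.56 + 305.4)/2 = 431.81.
Heron's formula: area = √(431.81·221.15·84.255·126.42) ≈ 31892.

31892.21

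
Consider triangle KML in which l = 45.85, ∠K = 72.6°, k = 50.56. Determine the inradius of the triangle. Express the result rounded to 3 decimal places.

Law of sines: sin L = l·sin K/k ≈ 0.86535.
Since k ≥ l, only the acute value applies: ∠L ≈ 59.92°.
Then ∠M = 180° − ∠K − ∠L ≈ 47.48°.
Law of sines gives m = k·sin M/sin K ≈ 39.05.
Area = ½·k·l·sin M ≈ 854.26.
Semiperimeter s = (50.56+39.05+45.85)/2 = 67.73.
Inradius = area/s = 854.26/67.73 ≈ 12.613.

r ≈ 12.613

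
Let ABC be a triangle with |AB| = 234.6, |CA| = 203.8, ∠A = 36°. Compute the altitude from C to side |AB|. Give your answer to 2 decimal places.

By the law of cosines, |BC|² = |CA|² + |AB|² − 2·|CA|·|AB|·cos A = 19211, so |BC| ≈ 138.6.
Area = ½·|CA|·|AB|·sin A ≈ 14051.
The altitude from C has length 2·area/|AB| ≈ 119.79.

h_C ≈ 119.79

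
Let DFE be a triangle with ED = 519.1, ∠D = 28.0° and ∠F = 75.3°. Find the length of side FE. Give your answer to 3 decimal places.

The third angle is ∠E = 180° − ∠D − ∠F = 76.70°.
Law of sines: FE = ED·sin D/sin F ≈ 251.95.

251.950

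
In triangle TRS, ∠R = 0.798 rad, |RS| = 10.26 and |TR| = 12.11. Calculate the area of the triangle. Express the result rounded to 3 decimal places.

44.479

Area = ½·|TR|·|RS|·sin R ≈ 44.479.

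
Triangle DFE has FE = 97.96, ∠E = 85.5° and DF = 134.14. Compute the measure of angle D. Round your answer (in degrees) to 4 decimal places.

46.7215

Law of sines: sin D = FE·sin E/DF ≈ 0.72803.
Since DF ≥ FE, only the acute value applies: ∠D ≈ 46.72°.
Then ∠F = 180° − ∠E − ∠D ≈ 47.78°.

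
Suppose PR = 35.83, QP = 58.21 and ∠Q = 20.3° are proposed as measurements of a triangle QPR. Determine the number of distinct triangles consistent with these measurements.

QP·sin Q = 58.21·sin(20.3°) ≈ 20.2.
Since QP sin Q < PR < QP (20.2 < 35.83 < 58.21), two triangles exist.

2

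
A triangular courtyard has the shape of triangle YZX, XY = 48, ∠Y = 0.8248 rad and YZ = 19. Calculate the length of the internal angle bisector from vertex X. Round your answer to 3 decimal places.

t_X ≈ 41.525

By the law of cosines, ZX² = XY² + YZ² − 2·XY·YZ·cos Y = 1427, so ZX ≈ 37.776.
Law of cosines again: cos X = (ZX² + XY² − YZ²)/(2·ZX·XY) ≈ 0.92928, so ∠X ≈ 0.3783 rad.
The bisector from X has length 2·ZX·XY·cos(∠X/2)/(ZX+XY) ≈ 41.525.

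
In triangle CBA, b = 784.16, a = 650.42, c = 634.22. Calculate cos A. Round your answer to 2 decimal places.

0.60

By the law of cosines, cos A = (c² + b² − a²) / (2·c·b) ≈ 0.59729, so ∠A ≈ 0.931 rad.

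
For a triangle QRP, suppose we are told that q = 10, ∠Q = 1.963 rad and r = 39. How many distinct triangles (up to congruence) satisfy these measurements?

0

r·sin Q = 39·sin(1.963 rad) ≈ 36.04.
Since ∠Q is not acute, a triangle exists only if q > r; here q ≤ r, so there is no triangle.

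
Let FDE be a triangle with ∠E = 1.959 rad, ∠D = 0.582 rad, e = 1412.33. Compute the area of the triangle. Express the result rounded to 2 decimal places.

334730.58

The third angle is ∠F = π − ∠D − ∠E = 0.601 rad.
Law of sines: f = e·sin F/sin E ≈ 862.32.
Law of sines: d = e·sin D/sin E ≈ 838.76.
Area = ½·e·f·sin D ≈ 3.3473e+05.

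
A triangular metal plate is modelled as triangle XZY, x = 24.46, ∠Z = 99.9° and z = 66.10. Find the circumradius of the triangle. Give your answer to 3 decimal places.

33.550

Law of sines: sin X = x·sin Z/z ≈ 0.36454.
Since z ≥ x, only the acute value applies: ∠X ≈ 21.38°.
Then ∠Y = 180° − ∠Z − ∠X ≈ 58.72°.
Law of sines gives y = z·sin Y/sin Z ≈ 57.346.
Circumradius = z/(2 sin Z) ≈ 33.55.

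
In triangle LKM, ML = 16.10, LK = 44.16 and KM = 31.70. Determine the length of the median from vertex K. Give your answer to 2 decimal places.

37.59

Median from K: ½√(2·LK² + 2·KM² − ML²) ≈ 37.586.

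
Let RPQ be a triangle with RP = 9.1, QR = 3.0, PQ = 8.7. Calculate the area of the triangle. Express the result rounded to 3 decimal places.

Semiperimeter s = (8.7 + 3 + 9.1)/2 = 10.4.
Heron's formula: area = √(10.4·1.7·7.4·1.3) ≈ 13.042.

13.042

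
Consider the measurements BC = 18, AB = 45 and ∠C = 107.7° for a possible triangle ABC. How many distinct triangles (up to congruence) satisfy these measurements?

1

BC·sin C = 18·sin(107.7°) ≈ 17.15.
Since ∠C is not acute, a triangle exists only if AB > BC; here AB > BC, so there is exactly one triangle.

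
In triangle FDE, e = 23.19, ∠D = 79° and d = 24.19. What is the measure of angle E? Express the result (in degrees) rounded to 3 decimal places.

∠E ≈ 70.228°

Law of sines: sin E = e·sin D/d ≈ 0.94105.
Since d ≥ e, only the acute value applies: ∠E ≈ 70.23°.
Then ∠F = 180° − ∠D − ∠E ≈ 30.77°.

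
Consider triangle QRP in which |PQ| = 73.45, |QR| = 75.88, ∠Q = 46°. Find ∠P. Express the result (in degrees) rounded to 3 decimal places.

∠P ≈ 69.195°

By the law of cosines, |RP|² = |PQ|² + |QR|² − 2·|PQ|·|QR|·cos Q = 3409.5, so |RP| ≈ 58.391.
Law of cosines again: cos P = (|RP|² + |PQ|² − |QR|²)/(2·|RP|·|PQ|) ≈ 0.35518, so ∠P ≈ 69.20°.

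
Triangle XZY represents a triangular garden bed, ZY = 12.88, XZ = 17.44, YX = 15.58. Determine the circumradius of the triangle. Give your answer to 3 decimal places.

9.031

By the law of cosines, cos X = (YX² + XZ² − ZY²) / (2·YX·XZ) ≈ 0.70109, so ∠X ≈ 45.49°.
Circumradius = ZY/(2 sin X) ≈ 9.0314.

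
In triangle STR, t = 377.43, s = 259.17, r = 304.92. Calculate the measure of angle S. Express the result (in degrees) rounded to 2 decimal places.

By the law of cosines, cos S = (t² + r² − s²) / (2·t·r) ≈ 0.73102, so ∠S ≈ 43.03°.

43.03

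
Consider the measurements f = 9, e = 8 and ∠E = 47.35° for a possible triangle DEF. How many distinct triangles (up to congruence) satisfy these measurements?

f·sin E = 9·sin(47.35°) ≈ 6.62.
Since f sin E < e < f (6.62 < 8 < 9), two triangles exist.

2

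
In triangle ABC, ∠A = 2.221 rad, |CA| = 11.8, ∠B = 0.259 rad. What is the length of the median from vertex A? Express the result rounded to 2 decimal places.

11.58

The third angle is ∠C = π − ∠A − ∠B = 0.662 rad.
Law of sines: |BC| = |CA|·sin A/sin B ≈ 36.672.
Law of sines: |AB| = |CA|·sin C/sin B ≈ 28.306.
Median from A: ½√(2·|CA|² + 2·|AB|² − |BC|²) ≈ 11.577.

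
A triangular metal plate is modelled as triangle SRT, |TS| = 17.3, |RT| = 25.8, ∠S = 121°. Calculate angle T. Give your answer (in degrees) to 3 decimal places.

Law of sines: sin R = |TS|·sin S/|RT| ≈ 0.57477.
Since |RT| ≥ |TS|, only the acute value applies: ∠R ≈ 35.08°.
Then ∠T = 180° − ∠S − ∠R ≈ 23.92°.

23.917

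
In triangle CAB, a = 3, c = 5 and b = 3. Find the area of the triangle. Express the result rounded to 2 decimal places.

Semiperimeter s = (5 + 3 + 3)/2 = 5.5.
Heron's formula: area = √(5.5·0.5·2.5·2.5) ≈ 4.1458.

area ≈ 4.15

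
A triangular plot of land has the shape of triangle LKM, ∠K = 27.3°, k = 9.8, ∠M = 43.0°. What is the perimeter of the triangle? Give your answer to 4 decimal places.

perimeter ≈ 44.4888

The third angle is ∠L = 180° − ∠K − ∠M = 109.70°.
Law of sines: l = k·sin L/sin K ≈ 20.116.
Law of sines: m = k·sin M/sin K ≈ 14.572.
Semiperimeter s = (20.116+9.8+14.572)/2 = 22.244.
Perimeter = 20.116 + 9.8 + 14.572 = 44.489.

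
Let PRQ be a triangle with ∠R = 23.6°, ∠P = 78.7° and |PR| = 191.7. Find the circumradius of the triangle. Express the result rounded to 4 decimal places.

The third angle is ∠Q = 180° − ∠P − ∠R = 77.70°.
Law of sines: |RQ| = |PR|·sin P/sin Q ≈ 192.4.
Law of sines: |QP| = |PR|·sin R/sin Q ≈ 78.55.
Circumradius = |PR|/(2 sin Q) ≈ 98.102.

98.1019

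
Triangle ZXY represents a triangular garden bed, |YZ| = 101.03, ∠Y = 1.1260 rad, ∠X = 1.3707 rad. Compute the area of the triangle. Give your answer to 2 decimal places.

The third angle is ∠Z = π − ∠X − ∠Y = 0.6449 rad.
Law of sines: |XY| = |YZ|·sin Z/sin X ≈ 61.967.
Law of sines: |ZX| = |YZ|·sin Y/sin X ≈ 93.056.
Area = ½·|YZ|·|XY|·sin Y ≈ 2825.7.

area ≈ 2825.67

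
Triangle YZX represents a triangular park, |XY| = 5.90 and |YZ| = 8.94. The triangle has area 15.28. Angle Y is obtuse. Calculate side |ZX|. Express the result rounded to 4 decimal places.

From area = ½·|XY|·|YZ|·sin Y, we get sin Y = 2·area/(|XY|·|YZ|) ≈ 0.57938.
Taking the obtuse solution, ∠Y ≈ 144.59°.
Law of cosines then gives |ZX| ≈ 14.167.

14.1674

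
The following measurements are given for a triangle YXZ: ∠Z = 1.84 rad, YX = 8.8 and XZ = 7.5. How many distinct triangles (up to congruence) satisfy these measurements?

XZ·sin Z = 7.5·sin(1.84 rad) ≈ 7.23.
Since ∠Z is not acute, a triangle exists only if YX > XZ; here YX > XZ, so there is exactly one triangle.

1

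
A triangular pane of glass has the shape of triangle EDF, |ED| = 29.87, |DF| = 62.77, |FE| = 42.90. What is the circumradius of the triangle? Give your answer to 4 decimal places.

35.5814

By the law of cosines, cos E = (|FE|² + |ED|² − |DF|²) / (2·|FE|·|ED|) ≈ -0.47113, so ∠E ≈ 118.11°.
Circumradius = |DF|/(2 sin E) ≈ 35.581.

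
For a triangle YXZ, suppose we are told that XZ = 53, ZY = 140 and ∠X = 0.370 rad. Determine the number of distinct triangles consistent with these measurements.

1

XZ·sin X = 53·sin(0.370 rad) ≈ 19.17.
Since ZY ≥ XZ, exactly one triangle exists.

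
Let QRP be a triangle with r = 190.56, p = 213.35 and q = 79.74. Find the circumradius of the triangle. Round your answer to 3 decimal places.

107.146

By the law of cosines, cos Q = (r² + p² − q²) / (2·r·p) ≈ 0.92819, so ∠Q ≈ 21.85°.
Circumradius = q/(2 sin Q) ≈ 107.15.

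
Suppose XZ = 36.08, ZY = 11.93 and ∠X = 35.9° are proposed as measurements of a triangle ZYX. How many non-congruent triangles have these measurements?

0

XZ·sin X = 36.08·sin(35.9°) ≈ 21.16.
Since ZY = 11.93 < 21.16 = XZ sin X, no triangle exists.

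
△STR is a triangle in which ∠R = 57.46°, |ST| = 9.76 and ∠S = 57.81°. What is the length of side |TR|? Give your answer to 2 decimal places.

The third angle is ∠T = 180° − ∠R − ∠S = 64.73°.
Law of sines: |TR| = |ST|·sin S/sin R ≈ 9.7979.

9.80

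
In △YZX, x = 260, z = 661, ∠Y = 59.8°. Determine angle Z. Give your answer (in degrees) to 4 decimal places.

By the law of cosines, y² = z² + x² − 2·z·x·cos Y = 3.3162e+05, so y ≈ 575.87.
Law of cosines again: cos Z = (x² + y² − z²)/(2·x·y) ≈ -0.12589, so ∠Z ≈ 97.23°.

97.2322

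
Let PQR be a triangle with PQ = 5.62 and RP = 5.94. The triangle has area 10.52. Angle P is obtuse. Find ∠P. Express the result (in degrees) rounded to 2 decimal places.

∠P ≈ 140.93°

From area = ½·RP·PQ·sin P, we get sin P = 2·area/(RP·PQ) ≈ 0.63026.
Taking the obtuse solution, ∠P ≈ 140.93°.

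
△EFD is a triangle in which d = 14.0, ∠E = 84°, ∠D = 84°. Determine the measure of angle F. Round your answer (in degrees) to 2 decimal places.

The third angle is ∠F = 180° − ∠D − ∠E = 12.00°.

∠F ≈ 12.00°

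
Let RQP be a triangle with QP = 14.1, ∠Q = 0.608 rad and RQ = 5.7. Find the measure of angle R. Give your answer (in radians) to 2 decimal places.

By the law of cosines, PR² = RQ² + QP² − 2·RQ·QP·cos Q = 99.366, so PR ≈ 9.9682.
Law of cosines again: cos R = (PR² + RQ² − QP²)/(2·PR·RQ) ≈ -0.58919, so ∠R ≈ 2.201 rad.

∠R ≈ 2.20 rad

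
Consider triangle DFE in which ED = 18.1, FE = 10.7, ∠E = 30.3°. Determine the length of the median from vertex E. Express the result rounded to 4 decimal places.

m_E ≈ 13.9331

By the law of cosines, DF² = FE² + ED² − 2·FE·ED·cos E = 107.67, so DF ≈ 10.377.
Median from E: ½√(2·FE² + 2·ED² − DF²) ≈ 13.933.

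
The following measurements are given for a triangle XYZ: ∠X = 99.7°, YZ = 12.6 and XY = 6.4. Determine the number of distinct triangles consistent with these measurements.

1

XY·sin X = 6.4·sin(99.7°) ≈ 6.309.
Since ∠X is not acute, a triangle exists only if YZ > XY; here YZ > XY, so there is exactly one triangle.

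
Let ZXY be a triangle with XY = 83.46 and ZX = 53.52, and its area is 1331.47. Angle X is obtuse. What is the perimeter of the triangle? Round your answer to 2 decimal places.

From area = ½·ZX·XY·sin X, we get sin X = 2·area/(ZX·XY) ≈ 0.59617.
Taking the obtuse solution, ∠X ≈ 143.40°.
Law of cosines then gives YZ ≈ 130.39.
Perimeter = 83.46 + 130.39 + 53.52 = 267.37.

perimeter ≈ 267.37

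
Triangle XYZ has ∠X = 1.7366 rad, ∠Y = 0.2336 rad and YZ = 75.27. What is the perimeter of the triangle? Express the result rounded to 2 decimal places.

perimeter ≈ 163.25

The third angle is ∠Z = π − ∠X − ∠Y = 1.1714 rad.
Law of sines: ZX = YZ·sin Y/sin X ≈ 17.666.
Law of sines: XY = YZ·sin Z/sin X ≈ 70.31.
Semiperimeter s = (75.27+17.666+70.31)/2 = 81.623.
Perimeter = 75.27 + 17.666 + 70.31 = 163.25.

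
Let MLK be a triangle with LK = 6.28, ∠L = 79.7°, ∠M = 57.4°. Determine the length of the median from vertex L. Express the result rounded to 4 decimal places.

m_L ≈ 4.3756

The third angle is ∠K = 180° − ∠M − ∠L = 42.90°.
Law of sines: KM = LK·sin L/sin M ≈ 7.3343.
Law of sines: ML = LK·sin K/sin M ≈ 5.0744.
Median from L: ½√(2·ML² + 2·LK² − KM²) ≈ 4.3756.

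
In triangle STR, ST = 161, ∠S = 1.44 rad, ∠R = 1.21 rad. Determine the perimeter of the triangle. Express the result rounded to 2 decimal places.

perimeter ≈ 412.84

The third angle is ∠T = π − ∠R − ∠S = 0.492 rad.
Law of sines: TR = ST·sin S/sin R ≈ 170.61.
Law of sines: RS = ST·sin T/sin R ≈ 81.227.
Semiperimeter s = (170.61+81.227+161)/2 = 206.42.
Perimeter = 170.61 + 81.227 + 161 = 412.84.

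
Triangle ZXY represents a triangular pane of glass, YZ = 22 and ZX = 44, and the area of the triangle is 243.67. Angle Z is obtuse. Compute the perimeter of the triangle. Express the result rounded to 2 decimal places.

129.97

From area = ½·YZ·ZX·sin Z, we get sin Z = 2·area/(YZ·ZX) ≈ 0.50345.
Taking the obtuse solution, ∠Z ≈ 149.77°.
Law of cosines then gives XY ≈ 63.975.
Perimeter = 63.975 + 22 + 44 = 129.97.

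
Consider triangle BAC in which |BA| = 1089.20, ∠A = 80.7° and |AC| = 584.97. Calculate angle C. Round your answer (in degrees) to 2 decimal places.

By the law of cosines, |CB|² = |BA|² + |AC|² − 2·|BA|·|AC|·cos A = 1.3226e+06, so |CB| ≈ 1150.1.
Law of cosines again: cos C = (|AC|² + |CB|² − |BA|²)/(2·|AC|·|CB|) ≈ 0.35559, so ∠C ≈ 69.17°.

∠C ≈ 69.17°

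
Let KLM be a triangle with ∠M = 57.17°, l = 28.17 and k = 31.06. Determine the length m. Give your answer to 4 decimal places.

By the law of cosines, m² = k² + l² − 2·k·l·cos M = 809.56, so m ≈ 28.453.

28.4527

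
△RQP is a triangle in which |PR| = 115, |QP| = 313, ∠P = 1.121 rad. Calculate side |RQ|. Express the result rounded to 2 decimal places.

282.66

By the law of cosines, |RQ|² = |QP|² + |PR|² − 2·|QP|·|PR|·cos P = 79894, so |RQ| ≈ 282.66.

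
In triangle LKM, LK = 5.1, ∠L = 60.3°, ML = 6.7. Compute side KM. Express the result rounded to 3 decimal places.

6.086

By the law of cosines, KM² = ML² + LK² − 2·ML·LK·cos L = 37.04, so KM ≈ 6.0861.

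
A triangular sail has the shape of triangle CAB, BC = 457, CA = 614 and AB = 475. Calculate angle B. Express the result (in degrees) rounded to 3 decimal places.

By the law of cosines, cos B = (AB² + BC² − CA²) / (2·AB·BC) ≈ 0.13239, so ∠B ≈ 82.39°.

82.392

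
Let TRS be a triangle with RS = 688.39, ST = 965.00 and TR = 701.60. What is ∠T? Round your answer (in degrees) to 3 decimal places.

∠T ≈ 45.471°

By the law of cosines, cos T = (ST² + TR² − RS²) / (2·ST·TR) ≈ 0.70127, so ∠T ≈ 45.47°.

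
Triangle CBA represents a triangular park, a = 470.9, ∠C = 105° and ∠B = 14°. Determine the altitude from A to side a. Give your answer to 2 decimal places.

The third angle is ∠A = 180° − ∠C − ∠B = 61.00°.
Law of sines: c = a·sin C/sin A ≈ 520.06.
Law of sines: b = a·sin B/sin A ≈ 130.25.
Area = ½·a·c·sin B ≈ 29623.
The altitude from A has length 2·area/a ≈ 125.81.

h_A ≈ 125.81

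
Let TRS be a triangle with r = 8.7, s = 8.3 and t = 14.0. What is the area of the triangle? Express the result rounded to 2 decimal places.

area ≈ 33.74

Semiperimeter p = (14 + 8.7 + 8.3)/2 = 15.5.
Heron's formula: area = √(15.5·1.5·6.8·7.2) ≈ 33.739.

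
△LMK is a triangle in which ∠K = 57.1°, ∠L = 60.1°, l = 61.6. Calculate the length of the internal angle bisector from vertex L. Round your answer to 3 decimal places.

t_L ≈ 53.130

The third angle is ∠M = 180° − ∠K − ∠L = 62.80°.
Law of sines: m = l·sin M/sin L ≈ 63.2.
Law of sines: k = l·sin K/sin L ≈ 59.662.
The bisector from L has length 2·m·k·cos(∠L/2)/(m+k) ≈ 53.13.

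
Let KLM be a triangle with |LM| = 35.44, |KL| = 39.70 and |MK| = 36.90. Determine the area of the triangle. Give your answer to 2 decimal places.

Semiperimeter s = (35.44 + 36.9 + 39.7)/2 = 56.02.
Heron's formula: area = √(56.02·20.58·19.12·16.32) ≈ 599.79.

area ≈ 599.79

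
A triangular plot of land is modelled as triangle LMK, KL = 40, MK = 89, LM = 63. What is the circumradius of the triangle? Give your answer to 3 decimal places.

By the law of cosines, cos L = (KL² + LM² − MK²) / (2·KL·LM) ≈ -0.46667, so ∠L ≈ 117.82°.
Circumradius = MK/(2 sin L) ≈ 50.315.

50.315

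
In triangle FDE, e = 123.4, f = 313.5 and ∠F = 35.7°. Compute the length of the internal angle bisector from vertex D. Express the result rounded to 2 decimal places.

73.41

Law of sines: sin E = e·sin F/f ≈ 0.22969.
Since f ≥ e, only the acute value applies: ∠E ≈ 13.28°.
Then ∠D = 180° − ∠F − ∠E ≈ 131.02°.
Law of sines gives d = f·sin D/sin F ≈ 405.33.
The bisector from D has length 2·e·f·cos(∠D/2)/(e+f) ≈ 73.41.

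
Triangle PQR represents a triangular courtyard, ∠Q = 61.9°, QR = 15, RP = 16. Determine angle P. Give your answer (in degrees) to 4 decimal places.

Law of sines: sin P = QR·sin Q/RP ≈ 0.82699.
Since RP ≥ QR, only the acute value applies: ∠P ≈ 55.79°.
Then ∠R = 180° − ∠Q − ∠P ≈ 62.31°.

∠P ≈ 55.7912°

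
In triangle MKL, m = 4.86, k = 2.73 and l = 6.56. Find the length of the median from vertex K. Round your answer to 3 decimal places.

Median from K: ½√(2·l² + 2·m² − k²) ≈ 5.6092.

m_K ≈ 5.609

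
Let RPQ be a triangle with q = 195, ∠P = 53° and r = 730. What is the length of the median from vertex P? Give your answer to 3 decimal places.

By the law of cosines, p² = q² + r² − 2·q·r·cos P = 3.9959e+05, so p ≈ 632.13.
Median from P: ½√(2·q² + 2·r² − p²) ≈ 430.77.

m_P ≈ 430.773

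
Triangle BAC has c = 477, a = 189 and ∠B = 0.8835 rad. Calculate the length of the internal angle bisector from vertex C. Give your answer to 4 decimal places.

150.6849

By the law of cosines, b² = a² + c² − 2·a·c·cos B = 1.4885e+05, so b ≈ 385.82.
Law of cosines again: cos C = (b² + a² − c²)/(2·b·a) ≈ -0.29452, so ∠C ≈ 1.8698 rad.
The bisector from C has length 2·b·a·cos(∠C/2)/(b+a) ≈ 150.68.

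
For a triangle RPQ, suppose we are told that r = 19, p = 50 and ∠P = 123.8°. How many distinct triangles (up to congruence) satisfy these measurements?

1

r·sin P = 19·sin(123.8°) ≈ 15.79.
Since ∠P is not acute, a triangle exists only if p > r; here p > r, so there is exactly one triangle.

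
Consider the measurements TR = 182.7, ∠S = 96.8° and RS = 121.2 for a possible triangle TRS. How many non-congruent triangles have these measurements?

RS·sin S = 121.2·sin(96.8°) ≈ 120.3.
Since ∠S is not acute, a triangle exists only if TR > RS; here TR > RS, so there is exactly one triangle.

1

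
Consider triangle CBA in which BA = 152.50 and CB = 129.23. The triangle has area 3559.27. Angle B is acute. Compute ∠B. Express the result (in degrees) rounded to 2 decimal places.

From area = ½·CB·BA·sin B, we get sin B = 2·area/(CB·BA) ≈ 0.36121.
Taking the acute solution, ∠B ≈ 21.17°.

21.17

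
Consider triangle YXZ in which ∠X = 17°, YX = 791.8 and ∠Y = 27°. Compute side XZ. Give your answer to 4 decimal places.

517.4769

The third angle is ∠Z = 180° − ∠Y − ∠X = 136.00°.
Law of sines: XZ = YX·sin Y/sin Z ≈ 517.48.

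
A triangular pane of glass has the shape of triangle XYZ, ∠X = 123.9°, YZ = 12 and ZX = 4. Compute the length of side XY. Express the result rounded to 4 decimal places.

Law of sines: sin Y = ZX·sin X/YZ ≈ 0.27667.
Since YZ ≥ ZX, only the acute value applies: ∠Y ≈ 16.06°.
Then ∠Z = 180° − ∠X − ∠Y ≈ 40.04°.
Law of sines gives XY = YZ·sin Z/sin X ≈ 9.3006.

9.3006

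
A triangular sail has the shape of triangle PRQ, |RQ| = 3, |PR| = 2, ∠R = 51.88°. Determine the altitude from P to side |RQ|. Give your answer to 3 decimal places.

1.573

By the law of cosines, |QP|² = |PR|² + |RQ|² − 2·|PR|·|RQ|·cos R = 5.5923, so |QP| ≈ 2.3648.
Area = ½·|PR|·|RQ|·sin R ≈ 2.3602.
The altitude from P has length 2·area/|RQ| ≈ 1.5734.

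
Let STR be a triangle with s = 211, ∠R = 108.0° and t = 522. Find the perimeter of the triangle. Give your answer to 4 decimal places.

1353.5453

By the law of cosines, r² = s² + t² − 2·s·t·cos R = 3.8508e+05, so r ≈ 620.55.
Semiperimeter p = (211+522+620.55)/2 = 676.77.
Perimeter = 211 + 522 + 620.55 = 1353.5.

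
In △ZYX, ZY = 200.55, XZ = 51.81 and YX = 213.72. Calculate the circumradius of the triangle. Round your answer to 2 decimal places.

R ≈ 107.82

By the law of cosines, cos Z = (XZ² + ZY² − YX²) / (2·XZ·ZY) ≈ -0.13337, so ∠Z ≈ 1.705 rad.
Circumradius = YX/(2 sin Z) ≈ 107.82.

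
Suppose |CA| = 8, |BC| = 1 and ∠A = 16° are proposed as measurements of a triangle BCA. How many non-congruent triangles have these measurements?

|CA|·sin A = 8·sin(16°) ≈ 2.205.
Since |BC| = 1 < 2.205 = |CA| sin A, no triangle exists.

0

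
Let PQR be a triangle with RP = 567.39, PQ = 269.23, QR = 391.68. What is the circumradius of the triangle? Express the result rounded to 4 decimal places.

318.6450

By the law of cosines, cos P = (RP² + PQ² − QR²) / (2·RP·PQ) ≈ 0.78884, so ∠P ≈ 37.92°.
Circumradius = QR/(2 sin P) ≈ 318.65.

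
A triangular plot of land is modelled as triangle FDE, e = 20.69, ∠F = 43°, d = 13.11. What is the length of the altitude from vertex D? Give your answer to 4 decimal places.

h_D ≈ 14.1105

By the law of cosines, f² = d² + e² − 2·d·e·cos F = 203.19, so f ≈ 14.255.
Area = ½·d·e·sin F ≈ 92.495.
The altitude from D has length 2·area/d ≈ 14.111.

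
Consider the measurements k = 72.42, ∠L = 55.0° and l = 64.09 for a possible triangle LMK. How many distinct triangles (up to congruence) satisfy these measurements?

2

k·sin L = 72.42·sin(55.0°) ≈ 59.32.
Since k sin L < l < k (59.32 < 64.09 < 72.42), two triangles exist.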